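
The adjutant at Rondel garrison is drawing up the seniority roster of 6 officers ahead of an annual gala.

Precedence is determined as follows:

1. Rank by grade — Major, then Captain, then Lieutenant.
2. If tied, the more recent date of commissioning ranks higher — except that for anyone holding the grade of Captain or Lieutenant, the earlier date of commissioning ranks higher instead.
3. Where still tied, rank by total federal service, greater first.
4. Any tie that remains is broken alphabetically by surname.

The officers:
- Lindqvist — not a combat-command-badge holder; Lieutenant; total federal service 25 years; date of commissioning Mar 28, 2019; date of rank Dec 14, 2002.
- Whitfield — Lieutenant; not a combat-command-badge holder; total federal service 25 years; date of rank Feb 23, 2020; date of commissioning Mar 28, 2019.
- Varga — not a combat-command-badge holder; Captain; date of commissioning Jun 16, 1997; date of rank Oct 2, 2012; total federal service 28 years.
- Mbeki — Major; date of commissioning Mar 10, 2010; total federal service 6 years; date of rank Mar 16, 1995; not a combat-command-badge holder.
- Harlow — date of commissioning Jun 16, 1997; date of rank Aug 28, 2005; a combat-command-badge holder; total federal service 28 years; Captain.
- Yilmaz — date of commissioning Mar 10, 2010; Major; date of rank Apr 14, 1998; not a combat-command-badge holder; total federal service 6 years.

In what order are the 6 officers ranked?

Mbeki, Yilmaz, Harlow, Varga, Lindqvist, Whitfield

By grade: Mbeki and Yilmaz (Major); then Harlow and Varga (Captain); then Lindqvist and Whitfield (Lieutenant).
Mbeki and Yilmaz both have date of commissioning Mar 10, 2010, so the next rule applies.
Mbeki and Yilmaz both have total federal service 6 years, so the next rule applies.
Among Mbeki and Yilmaz, alphabetically by surname: Mbeki before Yilmaz.
Harlow and Varga both have date of commissioning Jun 16, 1997, so the next rule applies.
Harlow and Varga both have total federal service 28 years, so the next rule applies.
Among Harlow and Varga, alphabetically by surname: Harlow before Varga.
Lindqvist and Whitfield both have date of commissioning Mar 28, 2019, so the next rule applies.
Lindqvist and Whitfield both have total federal service 25 years, so the next rule applies.
Among Lindqvist and Whitfield, alphabetically by surname: Lindqvist before Whitfield.
Full order: Mbeki, Yilmaz, Harlow, Varga, Lindqvist, Whitfield.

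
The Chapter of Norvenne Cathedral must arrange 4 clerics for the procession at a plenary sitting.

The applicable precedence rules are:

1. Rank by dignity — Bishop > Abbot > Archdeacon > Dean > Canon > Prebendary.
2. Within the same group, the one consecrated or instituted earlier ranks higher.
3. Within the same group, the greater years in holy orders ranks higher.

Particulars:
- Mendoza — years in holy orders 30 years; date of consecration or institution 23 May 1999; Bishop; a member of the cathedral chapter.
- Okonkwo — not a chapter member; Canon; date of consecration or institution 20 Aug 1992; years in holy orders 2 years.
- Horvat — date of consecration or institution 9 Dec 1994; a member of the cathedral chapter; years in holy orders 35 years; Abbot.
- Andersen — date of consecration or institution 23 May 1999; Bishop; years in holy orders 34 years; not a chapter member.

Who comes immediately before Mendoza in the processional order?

By dignity: Andersen and Mendoza (Bishop); then Horvat (Abbot); then Okonkwo (Canon).
Andersen and Mendoza both have date of consecration or institution 23 May 1999, so the next rule applies.
Among Andersen and Mendoza, by years in holy orders (higher first): Andersen (34 years) before Mendoza (30 years).
Order: Andersen, Mendoza, Horvat, Okonkwo.

Andersen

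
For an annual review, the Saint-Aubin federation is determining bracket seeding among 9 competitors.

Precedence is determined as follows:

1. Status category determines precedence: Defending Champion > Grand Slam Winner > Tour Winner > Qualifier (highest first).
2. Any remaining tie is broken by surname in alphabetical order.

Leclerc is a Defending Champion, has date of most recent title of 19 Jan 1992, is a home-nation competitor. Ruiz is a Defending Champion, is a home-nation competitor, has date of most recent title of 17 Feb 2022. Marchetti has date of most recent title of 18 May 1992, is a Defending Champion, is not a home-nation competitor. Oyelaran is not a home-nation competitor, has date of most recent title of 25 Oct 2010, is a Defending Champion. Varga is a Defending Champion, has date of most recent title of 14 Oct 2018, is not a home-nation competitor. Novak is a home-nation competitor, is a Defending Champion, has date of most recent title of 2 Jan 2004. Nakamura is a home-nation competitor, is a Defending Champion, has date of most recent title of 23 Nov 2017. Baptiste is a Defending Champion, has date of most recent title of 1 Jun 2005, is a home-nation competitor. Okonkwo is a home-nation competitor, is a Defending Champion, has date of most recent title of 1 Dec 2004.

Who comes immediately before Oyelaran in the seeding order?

By status category: Baptiste, Leclerc, Marchetti, Nakamura, Novak, Okonkwo, Oyelaran, Ruiz and Varga (Defending Champion).
Among Baptiste, Leclerc, Marchetti, Nakamura, Novak, Okonkwo, Oyelaran, Ruiz and Varga, alphabetically by surname: Baptiste before Leclerc before Marchetti before Nakamura before Novak before Okonkwo before Oyelaran before Ruiz before Varga.
Order: Baptiste, Leclerc, Marchetti, Nakamura, Novak, Okonkwo, Oyelaran, Ruiz, Varga.

Okonkwo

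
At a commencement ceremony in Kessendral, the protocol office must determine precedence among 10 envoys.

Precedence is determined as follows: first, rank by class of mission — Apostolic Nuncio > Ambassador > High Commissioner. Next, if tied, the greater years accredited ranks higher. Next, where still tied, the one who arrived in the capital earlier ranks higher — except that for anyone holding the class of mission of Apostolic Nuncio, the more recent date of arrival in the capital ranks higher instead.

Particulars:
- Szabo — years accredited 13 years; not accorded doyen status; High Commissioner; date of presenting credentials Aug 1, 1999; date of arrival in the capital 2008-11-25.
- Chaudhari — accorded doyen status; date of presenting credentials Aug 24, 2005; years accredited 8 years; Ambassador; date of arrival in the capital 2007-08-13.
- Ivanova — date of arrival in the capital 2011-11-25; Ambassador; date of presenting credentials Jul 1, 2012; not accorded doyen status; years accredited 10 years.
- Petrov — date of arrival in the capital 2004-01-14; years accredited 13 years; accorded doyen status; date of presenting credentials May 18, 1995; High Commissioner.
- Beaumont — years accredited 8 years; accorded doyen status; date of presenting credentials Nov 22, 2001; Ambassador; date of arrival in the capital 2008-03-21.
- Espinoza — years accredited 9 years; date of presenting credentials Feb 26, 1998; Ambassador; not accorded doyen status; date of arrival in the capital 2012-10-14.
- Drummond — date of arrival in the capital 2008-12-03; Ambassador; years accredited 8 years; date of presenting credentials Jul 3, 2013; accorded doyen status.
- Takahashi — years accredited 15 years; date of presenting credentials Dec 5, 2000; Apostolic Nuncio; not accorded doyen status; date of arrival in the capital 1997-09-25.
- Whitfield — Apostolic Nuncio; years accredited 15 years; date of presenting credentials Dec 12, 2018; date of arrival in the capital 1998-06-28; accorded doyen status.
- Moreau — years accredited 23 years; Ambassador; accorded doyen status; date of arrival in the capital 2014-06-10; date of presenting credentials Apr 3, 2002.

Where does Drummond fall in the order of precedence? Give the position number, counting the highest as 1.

8

By class of mission: Whitfield and Takahashi (Apostolic Nuncio); then Moreau, Ivanova, Espinoza, Chaudhari, Beaumont and Drummond (Ambassador); then Petrov and Szabo (High Commissioner).
Whitfield and Takahashi both have years accredited 15 years, so the next rule applies.
Among Whitfield and Takahashi, by date of arrival in the capital (later first) (reversed rule for this group): Whitfield (1998-06-28) before Takahashi (1997-09-25).
Among Moreau, Ivanova, Espinoza, Chaudhari, Beaumont and Drummond, by years accredited (higher first): Moreau (23 years) before Ivanova (10 years) before Espinoza (9 years) before Chaudhari, Beaumont and Drummond (8 years).
Among Chaudhari, Beaumont and Drummond, by date of arrival in the capital (earlier first): Chaudhari (2007-08-13) before Beaumont (2008-03-21) before Drummond (2008-12-03).
Petrov and Szabo both have years accredited 13 years, so the next rule applies.
Among Petrov and Szabo, by date of arrival in the capital (earlier first): Petrov (2004-01-14) before Szabo (2008-11-25).
Order: Whitfield, Takahashi, Moreau, Ivanova, Espinoza, Chaudhari, Beaumont, Drummond, Petrov, Szabo. So position 8.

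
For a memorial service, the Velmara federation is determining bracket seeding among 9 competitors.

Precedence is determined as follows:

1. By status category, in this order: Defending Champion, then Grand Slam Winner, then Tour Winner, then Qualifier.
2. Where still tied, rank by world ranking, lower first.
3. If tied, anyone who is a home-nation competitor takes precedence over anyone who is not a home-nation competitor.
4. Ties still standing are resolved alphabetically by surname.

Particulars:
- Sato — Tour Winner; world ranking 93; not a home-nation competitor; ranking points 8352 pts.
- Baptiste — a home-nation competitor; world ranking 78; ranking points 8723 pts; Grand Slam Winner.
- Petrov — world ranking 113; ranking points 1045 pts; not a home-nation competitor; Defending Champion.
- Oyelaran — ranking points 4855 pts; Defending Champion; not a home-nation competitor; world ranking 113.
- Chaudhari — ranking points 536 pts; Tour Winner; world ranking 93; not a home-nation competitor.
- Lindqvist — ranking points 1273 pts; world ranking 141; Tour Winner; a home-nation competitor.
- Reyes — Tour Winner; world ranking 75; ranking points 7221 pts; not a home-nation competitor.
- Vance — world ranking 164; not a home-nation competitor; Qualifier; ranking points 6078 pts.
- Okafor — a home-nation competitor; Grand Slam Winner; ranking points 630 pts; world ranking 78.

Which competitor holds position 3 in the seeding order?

Baptiste

By status category: Oyelaran and Petrov (Defending Champion); then Baptiste and Okafor (Grand Slam Winner); then Reyes, Chaudhari, Sato and Lindqvist (Tour Winner); then Vance (Qualifier).
Oyelaran and Petrov both have world ranking 113, so the next rule applies.
Oyelaran and Petrov are each not a home-nation competitor, so the next rule applies.
Among Oyelaran and Petrov, alphabetically by surname: Oyelaran before Petrov.
Baptiste and Okafor both have world ranking 78, so the next rule applies.
Baptiste and Okafor are each a home-nation competitor, so the next rule applies.
Among Baptiste and Okafor, alphabetically by surname: Baptiste before Okafor.
Among Reyes, Chaudhari, Sato and Lindqvist, by world ranking (lower first): Reyes (75) before Chaudhari and Sato (93) before Lindqvist (141).
Chaudhari and Sato are each not a home-nation competitor, so the next rule applies.
Among Chaudhari and Sato, alphabetically by surname: Chaudhari before Sato.
Order: Oyelaran, Petrov, Baptiste, Okafor, Reyes, Chaudhari, Sato, Lindqvist, Vance.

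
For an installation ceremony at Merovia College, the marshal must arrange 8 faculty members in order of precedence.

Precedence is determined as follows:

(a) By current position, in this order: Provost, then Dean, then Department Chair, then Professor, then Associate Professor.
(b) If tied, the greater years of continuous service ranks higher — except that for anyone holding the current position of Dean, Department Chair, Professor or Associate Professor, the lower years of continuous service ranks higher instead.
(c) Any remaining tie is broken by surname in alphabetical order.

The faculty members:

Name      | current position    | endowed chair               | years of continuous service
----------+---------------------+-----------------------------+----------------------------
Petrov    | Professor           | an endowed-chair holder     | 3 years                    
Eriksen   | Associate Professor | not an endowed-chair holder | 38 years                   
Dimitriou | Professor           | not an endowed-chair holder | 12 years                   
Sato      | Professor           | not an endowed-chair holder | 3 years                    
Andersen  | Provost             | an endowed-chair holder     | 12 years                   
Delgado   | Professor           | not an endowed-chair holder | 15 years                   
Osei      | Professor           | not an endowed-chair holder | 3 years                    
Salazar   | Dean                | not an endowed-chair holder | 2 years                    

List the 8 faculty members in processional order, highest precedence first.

Andersen, Salazar, Osei, Petrov, Sato, Dimitriou, Delgado, Eriksen

By current position: Andersen (Provost); then Salazar (Dean); then Osei, Petrov, Sato, Dimitriou and Delgado (Professor); then Eriksen (Associate Professor).
Among Osei, Petrov, Sato, Dimitriou and Delgado, by years of continuous service (lower first) (reversed rule for this group): Osei, Petrov and Sato (3 years) before Dimitriou (12 years) before Delgado (15 years).
Among Osei, Petrov and Sato, alphabetically by surname: Osei before Petrov before Sato.
Full order: Andersen, Salazar, Osei, Petrov, Sato, Dimitriou, Delgado, Eriksen.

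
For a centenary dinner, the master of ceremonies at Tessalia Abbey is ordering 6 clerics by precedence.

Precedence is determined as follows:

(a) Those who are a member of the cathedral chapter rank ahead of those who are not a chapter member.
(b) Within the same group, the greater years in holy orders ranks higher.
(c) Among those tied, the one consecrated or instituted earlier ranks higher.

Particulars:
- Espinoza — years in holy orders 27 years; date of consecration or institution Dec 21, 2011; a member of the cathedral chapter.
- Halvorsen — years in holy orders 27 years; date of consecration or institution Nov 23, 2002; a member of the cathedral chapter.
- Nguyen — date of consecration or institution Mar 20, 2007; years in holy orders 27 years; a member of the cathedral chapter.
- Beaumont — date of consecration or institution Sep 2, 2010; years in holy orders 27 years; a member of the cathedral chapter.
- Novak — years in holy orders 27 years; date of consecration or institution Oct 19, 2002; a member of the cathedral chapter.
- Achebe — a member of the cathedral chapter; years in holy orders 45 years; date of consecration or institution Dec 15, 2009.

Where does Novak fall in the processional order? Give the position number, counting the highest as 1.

2

By the first rule: Achebe, Novak, Halvorsen, Nguyen, Beaumont and Espinoza (each a member of the cathedral chapter).
Among Achebe, Novak, Halvorsen, Nguyen, Beaumont and Espinoza, by years in holy orders (higher first): Achebe (45 years) before Novak, Halvorsen, Nguyen, Beaumont and Espinoza (27 years).
Among Novak, Halvorsen, Nguyen, Beaumont and Espinoza, by date of consecration or institution (earlier first): Novak (Oct 19, 2002) before Halvorsen (Nov 23, 2002) before Nguyen (Mar 20, 2007) before Beaumont (Sep 2, 2010) before Espinoza (Dec 21, 2011).
Order: Achebe, Novak, Halvorsen, Nguyen, Beaumont, Espinoza. So position 2.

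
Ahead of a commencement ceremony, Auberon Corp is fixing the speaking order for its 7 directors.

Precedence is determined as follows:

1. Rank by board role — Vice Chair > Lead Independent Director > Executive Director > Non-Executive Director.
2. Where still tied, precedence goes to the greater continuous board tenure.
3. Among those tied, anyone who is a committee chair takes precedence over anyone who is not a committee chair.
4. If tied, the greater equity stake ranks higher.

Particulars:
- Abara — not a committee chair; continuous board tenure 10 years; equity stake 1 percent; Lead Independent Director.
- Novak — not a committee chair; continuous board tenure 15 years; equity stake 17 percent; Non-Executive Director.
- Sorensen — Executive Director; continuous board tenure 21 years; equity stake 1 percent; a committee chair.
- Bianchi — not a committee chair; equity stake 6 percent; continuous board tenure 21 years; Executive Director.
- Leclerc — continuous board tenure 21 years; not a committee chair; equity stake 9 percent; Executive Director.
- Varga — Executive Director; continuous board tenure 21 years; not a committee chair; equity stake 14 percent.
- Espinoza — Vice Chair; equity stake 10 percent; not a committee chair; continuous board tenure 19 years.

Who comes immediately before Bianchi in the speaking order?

By board role: Espinoza (Vice Chair); then Abara (Lead Independent Director); then Sorensen, Varga, Leclerc and Bianchi (Executive Director); then Novak (Non-Executive Director).
Sorensen, Varga, Leclerc and Bianchi all have continuous board tenure 21 years, so the next rule applies.
Among Sorensen, Varga, Leclerc and Bianchi, a committee chair before not a committee chair: Sorensen (a committee chair) before Varga, Leclerc and Bianchi (not a committee chair).
Among Varga, Leclerc and Bianchi, by equity stake (higher first): Varga (14 percent) before Leclerc (9 percent) before Bianchi (6 percent).
Order: Espinoza, Abara, Sorensen, Varga, Leclerc, Bianchi, Novak.

Leclerc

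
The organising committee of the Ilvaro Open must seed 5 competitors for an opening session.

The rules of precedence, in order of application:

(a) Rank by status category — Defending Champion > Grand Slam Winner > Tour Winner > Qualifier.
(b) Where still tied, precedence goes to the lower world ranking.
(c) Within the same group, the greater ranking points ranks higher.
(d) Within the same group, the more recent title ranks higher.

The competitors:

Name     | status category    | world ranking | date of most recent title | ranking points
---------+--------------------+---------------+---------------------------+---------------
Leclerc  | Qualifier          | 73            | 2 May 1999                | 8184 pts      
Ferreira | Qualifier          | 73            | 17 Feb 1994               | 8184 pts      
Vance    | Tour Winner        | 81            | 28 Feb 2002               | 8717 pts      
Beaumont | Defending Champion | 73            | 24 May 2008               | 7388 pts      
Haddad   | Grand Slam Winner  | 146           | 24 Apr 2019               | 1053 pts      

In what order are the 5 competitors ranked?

By status category: Beaumont (Defending Champion); then Haddad (Grand Slam Winner); then Vance (Tour Winner); then Leclerc and Ferreira (Qualifier).
Leclerc and Ferreira both have world ranking 73, so the next rule applies.
Leclerc and Ferreira both have ranking points 8184 pts, so the next rule applies.
Among Leclerc and Ferreira, by date of most recent title (later first): Leclerc (2 May 1999) before Ferreira (17 Feb 1994).
Full order: Beaumont, Haddad, Vance, Leclerc, Ferreira.

Beaumont, Haddad, Vance, Leclerc, Ferreira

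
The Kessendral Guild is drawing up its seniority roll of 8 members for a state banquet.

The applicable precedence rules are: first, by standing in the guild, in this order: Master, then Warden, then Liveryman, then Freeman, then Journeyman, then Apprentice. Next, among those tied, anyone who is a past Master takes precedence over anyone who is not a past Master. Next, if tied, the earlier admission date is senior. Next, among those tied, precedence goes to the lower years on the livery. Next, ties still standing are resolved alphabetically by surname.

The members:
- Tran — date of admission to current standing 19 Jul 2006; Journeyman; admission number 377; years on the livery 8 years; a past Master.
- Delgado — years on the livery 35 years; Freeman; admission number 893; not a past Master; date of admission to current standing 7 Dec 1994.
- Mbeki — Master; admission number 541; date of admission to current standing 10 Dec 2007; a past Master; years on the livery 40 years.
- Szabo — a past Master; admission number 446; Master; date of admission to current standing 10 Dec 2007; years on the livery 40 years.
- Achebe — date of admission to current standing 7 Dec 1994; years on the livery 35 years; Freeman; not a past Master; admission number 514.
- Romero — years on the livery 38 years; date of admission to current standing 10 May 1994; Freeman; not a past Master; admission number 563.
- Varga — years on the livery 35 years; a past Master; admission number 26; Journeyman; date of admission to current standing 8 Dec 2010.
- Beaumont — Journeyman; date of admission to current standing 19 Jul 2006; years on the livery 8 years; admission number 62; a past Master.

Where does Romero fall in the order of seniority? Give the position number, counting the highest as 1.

3

By standing in the guild: Mbeki and Szabo (Master); then Romero, Achebe and Delgado (Freeman); then Beaumont, Tran and Varga (Journeyman).
Mbeki and Szabo are each a past Master, so the next rule applies.
Mbeki and Szabo both have date of admission to current standing 10 Dec 2007, so the next rule applies.
Mbeki and Szabo both have years on the livery 40 years, so the next rule applies.
Among Mbeki and Szabo, alphabetically by surname: Mbeki before Szabo.
Romero, Achebe and Delgado are each not a past Master, so the next rule applies.
Among Romero, Achebe and Delgado, by date of admission to current standing (earlier first): Romero (10 May 1994) before Achebe and Delgado (7 Dec 1994).
Achebe and Delgado both have years on the livery 35 years, so the next rule applies.
Among Achebe and Delgado, alphabetically by surname: Achebe before Delgado.
Beaumont, Tran and Varga are each a past Master, so the next rule applies.
Among Beaumont, Tran and Varga, by date of admission to current standing (earlier first): Beaumont and Tran (19 Jul 2006) before Varga (8 Dec 2010).
Beaumont and Tran both have years on the livery 8 years, so the next rule applies.
Among Beaumont and Tran, alphabetically by surname: Beaumont before Tran.
Order: Mbeki, Szabo, Romero, Achebe, Delgado, Beaumont, Tran, Varga. So position 3.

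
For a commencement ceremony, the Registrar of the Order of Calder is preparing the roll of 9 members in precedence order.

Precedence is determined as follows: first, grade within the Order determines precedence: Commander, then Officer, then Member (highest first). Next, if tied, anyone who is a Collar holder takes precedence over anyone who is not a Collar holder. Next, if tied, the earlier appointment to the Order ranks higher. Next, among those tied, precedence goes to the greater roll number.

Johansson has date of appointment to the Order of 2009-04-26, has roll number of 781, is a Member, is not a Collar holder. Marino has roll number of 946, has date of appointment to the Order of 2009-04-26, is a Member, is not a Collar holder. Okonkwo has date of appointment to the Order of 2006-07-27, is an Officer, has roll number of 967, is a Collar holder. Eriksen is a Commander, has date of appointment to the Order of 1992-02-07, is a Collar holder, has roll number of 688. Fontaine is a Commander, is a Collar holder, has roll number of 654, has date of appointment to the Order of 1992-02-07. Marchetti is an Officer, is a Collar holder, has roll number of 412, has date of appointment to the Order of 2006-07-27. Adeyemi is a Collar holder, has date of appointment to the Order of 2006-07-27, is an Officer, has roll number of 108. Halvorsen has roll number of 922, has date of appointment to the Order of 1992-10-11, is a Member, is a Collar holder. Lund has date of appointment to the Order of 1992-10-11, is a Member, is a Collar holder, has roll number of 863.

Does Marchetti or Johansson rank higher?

Marchetti

By grade within the Order: Eriksen and Fontaine (Commander); then Okonkwo, Marchetti and Adeyemi (Officer); then Halvorsen, Lund, Marino and Johansson (Member).
Eriksen and Fontaine are each a Collar holder, so the next rule applies.
Eriksen and Fontaine both have date of appointment to the Order 1992-02-07, so the next rule applies.
Among Eriksen and Fontaine, by roll number (higher first): Eriksen (688) before Fontaine (654).
Okonkwo, Marchetti and Adeyemi are each a Collar holder, so the next rule applies.
Okonkwo, Marchetti and Adeyemi all have date of appointment to the Order 2006-07-27, so the next rule applies.
Among Okonkwo, Marchetti and Adeyemi, by roll number (higher first): Okonkwo (967) before Marchetti (412) before Adeyemi (108).
Among Halvorsen, Lund, Marino and Johansson, a Collar holder before not a Collar holder: Halvorsen and Lund (a Collar holder) before Marino and Johansson (not a Collar holder).
Halvorsen and Lund both have date of appointment to the Order 1992-10-11, so the next rule applies.
Among Halvorsen and Lund, by roll number (higher first): Halvorsen (922) before Lund (863).
Marino and Johansson both have date of appointment to the Order 2009-04-26, so the next rule applies.
Among Marino and Johansson, by roll number (higher first): Marino (946) before Johansson (781).
So Marchetti takes precedence.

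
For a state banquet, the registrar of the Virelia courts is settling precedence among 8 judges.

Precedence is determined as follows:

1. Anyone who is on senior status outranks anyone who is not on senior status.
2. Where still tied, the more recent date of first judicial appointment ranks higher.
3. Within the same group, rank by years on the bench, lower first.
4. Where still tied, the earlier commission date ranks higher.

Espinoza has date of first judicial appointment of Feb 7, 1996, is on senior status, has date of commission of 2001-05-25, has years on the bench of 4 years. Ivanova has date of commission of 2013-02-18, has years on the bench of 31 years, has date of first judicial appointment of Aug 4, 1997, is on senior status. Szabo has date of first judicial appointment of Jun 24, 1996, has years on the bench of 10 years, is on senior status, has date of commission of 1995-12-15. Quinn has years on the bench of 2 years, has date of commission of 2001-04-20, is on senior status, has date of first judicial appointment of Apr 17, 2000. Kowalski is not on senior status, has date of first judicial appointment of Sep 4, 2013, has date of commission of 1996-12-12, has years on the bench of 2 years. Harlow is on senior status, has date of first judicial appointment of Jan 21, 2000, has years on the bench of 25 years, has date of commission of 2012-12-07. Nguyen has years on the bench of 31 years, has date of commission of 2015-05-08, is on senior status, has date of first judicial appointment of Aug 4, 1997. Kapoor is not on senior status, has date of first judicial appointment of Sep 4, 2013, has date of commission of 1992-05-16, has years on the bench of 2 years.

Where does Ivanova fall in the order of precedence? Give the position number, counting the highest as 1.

3

By the first rule: Quinn, Harlow, Ivanova, Nguyen, Szabo and Espinoza (each on senior status); then Kapoor and Kowalski (both not on senior status).
Among Quinn, Harlow, Ivanova, Nguyen, Szabo and Espinoza, by date of first judicial appointment (later first): Quinn (Apr 17, 2000) before Harlow (Jan 21, 2000) before Ivanova and Nguyen (Aug 4, 1997) before Szabo (Jun 24, 1996) before Espinoza (Feb 7, 1996).
Ivanova and Nguyen both have years on the bench 31 years, so the next rule applies.
Among Ivanova and Nguyen, by date of commission (earlier first): Ivanova (2013-02-18) before Nguyen (2015-05-08).
Kapoor and Kowalski both have date of first judicial appointment Sep 4, 2013, so the next rule applies.
Kapoor and Kowalski both have years on the bench 2 years, so the next rule applies.
Among Kapoor and Kowalski, by date of commission (earlier first): Kapoor (1992-05-16) before Kowalski (1996-12-12).
Order: Quinn, Harlow, Ivanova, Nguyen, Szabo, Espinoza, Kapoor, Kowalski. So position 3.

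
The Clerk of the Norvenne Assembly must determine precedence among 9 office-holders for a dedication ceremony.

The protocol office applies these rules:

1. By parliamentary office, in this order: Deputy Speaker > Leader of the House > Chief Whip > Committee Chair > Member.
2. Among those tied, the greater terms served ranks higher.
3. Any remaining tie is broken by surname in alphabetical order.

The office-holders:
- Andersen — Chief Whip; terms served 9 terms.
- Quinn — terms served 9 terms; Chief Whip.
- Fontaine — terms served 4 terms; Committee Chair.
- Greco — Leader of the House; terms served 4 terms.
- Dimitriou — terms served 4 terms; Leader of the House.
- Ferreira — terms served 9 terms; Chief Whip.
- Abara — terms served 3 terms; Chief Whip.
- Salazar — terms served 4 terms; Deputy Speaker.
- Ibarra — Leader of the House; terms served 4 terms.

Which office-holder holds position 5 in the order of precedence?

By parliamentary office: Salazar (Deputy Speaker); then Dimitriou, Greco and Ibarra (Leader of the House); then Andersen, Ferreira, Quinn and Abara (Chief Whip); then Fontaine (Committee Chair).
Dimitriou, Greco and Ibarra all have terms served 4 terms, so the next rule applies.
Among Dimitriou, Greco and Ibarra, alphabetically by surname: Dimitriou before Greco before Ibarra.
Among Andersen, Ferreira, Quinn and Abara, by terms served (higher first): Andersen, Ferreira and Quinn (9 terms) before Abara (3 terms).
Among Andersen, Ferreira and Quinn, alphabetically by surname: Andersen before Ferreira before Quinn.
Order: Salazar, Dimitriou, Greco, Ibarra, Andersen, Ferreira, Quinn, Abara, Fontaine.

Andersen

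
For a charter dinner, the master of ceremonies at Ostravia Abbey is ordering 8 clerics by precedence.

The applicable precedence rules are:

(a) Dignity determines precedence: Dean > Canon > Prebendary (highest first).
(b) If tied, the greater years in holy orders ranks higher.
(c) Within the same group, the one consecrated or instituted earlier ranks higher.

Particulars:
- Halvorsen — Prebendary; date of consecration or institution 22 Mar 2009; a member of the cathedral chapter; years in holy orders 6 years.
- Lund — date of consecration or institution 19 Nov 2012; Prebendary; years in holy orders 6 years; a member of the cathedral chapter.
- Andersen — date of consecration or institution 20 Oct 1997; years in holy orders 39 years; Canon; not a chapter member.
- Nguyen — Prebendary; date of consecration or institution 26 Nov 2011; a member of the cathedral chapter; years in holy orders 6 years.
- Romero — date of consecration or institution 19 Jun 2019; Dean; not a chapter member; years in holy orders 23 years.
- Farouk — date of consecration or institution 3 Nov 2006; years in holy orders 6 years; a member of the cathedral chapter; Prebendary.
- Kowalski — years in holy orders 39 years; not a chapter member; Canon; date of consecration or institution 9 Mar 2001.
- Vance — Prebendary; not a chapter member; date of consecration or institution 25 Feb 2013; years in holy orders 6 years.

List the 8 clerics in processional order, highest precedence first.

Romero, Andersen, Kowalski, Farouk, Halvorsen, Nguyen, Lund, Vance

By dignity: Romero (Dean); then Andersen and Kowalski (Canon); then Farouk, Halvorsen, Nguyen, Lund and Vance (Prebendary).
Andersen and Kowalski both have years in holy orders 39 years, so the next rule applies.
Among Andersen and Kowalski, by date of consecration or institution (earlier first): Andersen (20 Oct 1997) before Kowalski (9 Mar 2001).
Farouk, Halvorsen, Nguyen, Lund and Vance all have years in holy orders 6 years, so the next rule applies.
Among Farouk, Halvorsen, Nguyen, Lund and Vance, by date of consecration or institution (earlier first): Farouk (3 Nov 2006) before Halvorsen (22 Mar 2009) before Nguyen (26 Nov 2011) before Lund (19 Nov 2012) before Vance (25 Feb 2013).
Full order: Romero, Andersen, Kowalski, Farouk, Halvorsen, Nguyen, Lund, Vance.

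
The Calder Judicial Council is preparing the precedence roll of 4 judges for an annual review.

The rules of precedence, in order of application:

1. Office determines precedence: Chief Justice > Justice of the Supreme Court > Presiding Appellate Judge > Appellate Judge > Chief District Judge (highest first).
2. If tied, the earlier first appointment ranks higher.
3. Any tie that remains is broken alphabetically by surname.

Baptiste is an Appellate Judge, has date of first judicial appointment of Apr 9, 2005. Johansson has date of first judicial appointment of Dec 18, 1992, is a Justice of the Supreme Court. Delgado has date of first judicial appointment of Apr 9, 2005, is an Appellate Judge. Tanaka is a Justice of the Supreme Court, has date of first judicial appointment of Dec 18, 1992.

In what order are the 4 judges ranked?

Johansson, Tanaka, Baptiste, Delgado

By office: Johansson and Tanaka (Justice of the Supreme Court); then Baptiste and Delgado (Appellate Judge).
Johansson and Tanaka both have date of first judicial appointment Dec 18, 1992, so the next rule applies.
Among Johansson and Tanaka, alphabetically by surname: Johansson before Tanaka.
Baptiste and Delgado both have date of first judicial appointment Apr 9, 2005, so the next rule applies.
Among Baptiste and Delgado, alphabetically by surname: Baptiste before Delgado.
Full order: Johansson, Tanaka, Baptiste, Delgado.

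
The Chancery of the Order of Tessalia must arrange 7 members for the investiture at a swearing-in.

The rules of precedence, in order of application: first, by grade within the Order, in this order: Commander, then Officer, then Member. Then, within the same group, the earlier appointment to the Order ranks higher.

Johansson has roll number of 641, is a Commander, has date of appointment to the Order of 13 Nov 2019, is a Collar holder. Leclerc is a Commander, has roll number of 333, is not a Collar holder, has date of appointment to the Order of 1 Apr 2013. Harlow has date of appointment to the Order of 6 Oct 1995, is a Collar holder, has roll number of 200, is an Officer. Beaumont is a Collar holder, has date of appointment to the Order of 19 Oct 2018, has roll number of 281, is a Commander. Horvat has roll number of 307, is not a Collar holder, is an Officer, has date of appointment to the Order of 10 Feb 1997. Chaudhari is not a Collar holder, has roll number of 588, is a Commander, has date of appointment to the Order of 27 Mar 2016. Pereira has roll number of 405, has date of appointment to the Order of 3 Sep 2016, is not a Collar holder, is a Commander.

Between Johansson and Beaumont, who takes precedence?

Beaumont

By grade within the Order: Leclerc, Chaudhari, Pereira, Beaumont and Johansson (Commander); then Harlow and Horvat (Officer).
Among Leclerc, Chaudhari, Pereira, Beaumont and Johansson, by date of appointment to the Order (earlier first): Leclerc (1 Apr 2013) before Chaudhari (27 Mar 2016) before Pereira (3 Sep 2016) before Beaumont (19 Oct 2018) before Johansson (13 Nov 2019).
Among Harlow and Horvat, by date of appointment to the Order (earlier first): Harlow (6 Oct 1995) before Horvat (10 Feb 1997).
So Beaumont takes precedence.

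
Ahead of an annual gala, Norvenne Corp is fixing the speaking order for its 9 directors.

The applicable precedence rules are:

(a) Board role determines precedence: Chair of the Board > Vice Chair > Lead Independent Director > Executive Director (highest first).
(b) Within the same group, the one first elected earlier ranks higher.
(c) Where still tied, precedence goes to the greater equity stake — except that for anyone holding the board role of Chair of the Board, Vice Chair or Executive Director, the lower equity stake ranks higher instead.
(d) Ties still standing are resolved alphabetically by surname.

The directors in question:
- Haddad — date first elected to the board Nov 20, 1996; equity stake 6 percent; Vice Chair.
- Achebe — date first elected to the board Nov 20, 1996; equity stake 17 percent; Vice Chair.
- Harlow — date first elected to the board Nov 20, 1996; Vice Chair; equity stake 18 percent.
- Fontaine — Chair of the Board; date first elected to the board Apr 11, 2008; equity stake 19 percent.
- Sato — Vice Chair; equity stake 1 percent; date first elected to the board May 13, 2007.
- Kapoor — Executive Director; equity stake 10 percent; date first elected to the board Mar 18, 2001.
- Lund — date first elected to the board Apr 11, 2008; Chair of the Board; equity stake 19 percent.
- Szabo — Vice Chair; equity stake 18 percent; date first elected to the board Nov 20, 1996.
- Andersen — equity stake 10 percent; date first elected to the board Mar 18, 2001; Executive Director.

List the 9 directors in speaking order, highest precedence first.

Fontaine, Lund, Haddad, Achebe, Harlow, Szabo, Sato, Andersen, Kapoor

By board role: Fontaine and Lund (Chair of the Board); then Haddad, Achebe, Harlow, Szabo and Sato (Vice Chair); then Andersen and Kapoor (Executive Director).
Fontaine and Lund both have date first elected to the board Apr 11, 2008, so the next rule applies.
Fontaine and Lund both have equity stake 19 percent, so the next rule applies.
Among Fontaine and Lund, alphabetically by surname: Fontaine before Lund.
Among Haddad, Achebe, Harlow, Szabo and Sato, by date first elected to the board (earlier first): Haddad, Achebe, Harlow and Szabo (Nov 20, 1996) before Sato (May 13, 2007).
Among Haddad, Achebe, Harlow and Szabo, by equity stake (lower first) (reversed rule for this group): Haddad (6 percent) before Achebe (17 percent) before Harlow and Szabo (18 percent).
Among Harlow and Szabo, alphabetically by surname: Harlow before Szabo.
Andersen and Kapoor both have date first elected to the board Mar 18, 2001, so the next rule applies.
Andersen and Kapoor both have equity stake 10 percent, so the next rule applies.
Among Andersen and Kapoor, alphabetically by surname: Andersen before Kapoor.
Full order: Fontaine, Lund, Haddad, Achebe, Harlow, Szabo, Sato, Andersen, Kapoor.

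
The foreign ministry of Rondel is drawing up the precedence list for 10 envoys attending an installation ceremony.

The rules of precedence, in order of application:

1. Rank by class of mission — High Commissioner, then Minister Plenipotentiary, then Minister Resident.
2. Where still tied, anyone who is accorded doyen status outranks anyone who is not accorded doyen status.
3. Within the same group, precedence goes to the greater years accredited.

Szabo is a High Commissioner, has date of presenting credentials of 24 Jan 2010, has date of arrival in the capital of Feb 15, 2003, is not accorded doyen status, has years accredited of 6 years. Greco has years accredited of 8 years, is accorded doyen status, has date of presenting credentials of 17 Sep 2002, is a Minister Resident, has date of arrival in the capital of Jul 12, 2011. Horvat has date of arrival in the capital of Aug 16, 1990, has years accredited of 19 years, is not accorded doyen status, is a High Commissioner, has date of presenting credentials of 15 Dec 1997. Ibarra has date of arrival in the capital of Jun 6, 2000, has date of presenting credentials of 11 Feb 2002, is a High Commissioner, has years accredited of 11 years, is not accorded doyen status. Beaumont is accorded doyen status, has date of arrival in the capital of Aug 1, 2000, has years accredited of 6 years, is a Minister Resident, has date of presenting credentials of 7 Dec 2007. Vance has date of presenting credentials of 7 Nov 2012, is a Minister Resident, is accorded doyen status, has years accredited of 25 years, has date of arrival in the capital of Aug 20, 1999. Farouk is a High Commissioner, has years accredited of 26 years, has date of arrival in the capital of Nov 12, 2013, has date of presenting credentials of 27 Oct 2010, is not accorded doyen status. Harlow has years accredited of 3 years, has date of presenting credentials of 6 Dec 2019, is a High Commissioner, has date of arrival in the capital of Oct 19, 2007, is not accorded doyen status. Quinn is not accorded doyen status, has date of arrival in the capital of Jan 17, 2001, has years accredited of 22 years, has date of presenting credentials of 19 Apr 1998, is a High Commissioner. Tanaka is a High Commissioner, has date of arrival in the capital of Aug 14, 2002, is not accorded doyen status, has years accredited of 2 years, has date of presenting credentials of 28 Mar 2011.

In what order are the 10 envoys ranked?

Farouk, Quinn, Horvat, Ibarra, Szabo, Harlow, Tanaka, Vance, Greco, Beaumont

By class of mission: Farouk, Quinn, Horvat, Ibarra, Szabo, Harlow and Tanaka (High Commissioner); then Vance, Greco and Beaumont (Minister Resident).
Farouk, Quinn, Horvat, Ibarra, Szabo, Harlow and Tanaka are each not accorded doyen status, so the next rule applies.
Among Farouk, Quinn, Horvat, Ibarra, Szabo, Harlow and Tanaka, by years accredited (higher first): Farouk (26 years) before Quinn (22 years) before Horvat (19 years) before Ibarra (11 years) before Szabo (6 years) before Harlow (3 years) before Tanaka (2 years).
Vance, Greco and Beaumont are each accorded doyen status, so the next rule applies.
Among Vance, Greco and Beaumont, by years accredited (higher first): Vance (25 years) before Greco (8 years) before Beaumont (6 years).
Full order: Farouk, Quinn, Horvat, Ibarra, Szabo, Harlow, Tanaka, Vance, Greco, Beaumont.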